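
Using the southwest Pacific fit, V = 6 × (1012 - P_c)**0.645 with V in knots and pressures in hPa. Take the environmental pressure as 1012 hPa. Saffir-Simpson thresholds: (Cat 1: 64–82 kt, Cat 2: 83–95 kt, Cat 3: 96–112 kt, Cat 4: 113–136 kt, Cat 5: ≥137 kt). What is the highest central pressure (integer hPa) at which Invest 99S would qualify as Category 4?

917 hPa

Category 4 begins at V = 113 kt.
Required ΔP = (113/6)^(1/0.645) = 18.833^1.550 ≈ 94.76 hPa.
P_c ≤ 1012 − 94.76 = 917.24, so the highest integer P_c is 917 hPa.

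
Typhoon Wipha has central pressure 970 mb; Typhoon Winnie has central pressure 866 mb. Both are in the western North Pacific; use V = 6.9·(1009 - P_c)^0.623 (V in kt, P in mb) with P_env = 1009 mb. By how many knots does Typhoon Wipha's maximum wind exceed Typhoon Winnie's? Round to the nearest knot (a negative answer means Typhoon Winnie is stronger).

-84 kt

Typhoon Wipha: ΔP = 39; V ≈ 6.9 × 39^0.623 ≈ 67.62 kt.
Typhoon Winnie: ΔP = 143; V ≈ 6.9 × 143^0.623 ≈ 151.92 kt.
Difference ≈ 67.62 − 151.92 = -84.30 → -84 kt.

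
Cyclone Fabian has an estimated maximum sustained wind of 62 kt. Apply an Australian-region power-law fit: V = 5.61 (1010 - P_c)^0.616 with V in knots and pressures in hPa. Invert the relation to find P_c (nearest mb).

961 mb

ΔP = (V / 5.61)^(1/0.616) = (62/5.61)^1.623.
62/5.61 = 11.052; 11.052^1.623 ≈ 49.42 mb.
P_c = 1010 − 49.42 = 960.58 ≈ 961 mb.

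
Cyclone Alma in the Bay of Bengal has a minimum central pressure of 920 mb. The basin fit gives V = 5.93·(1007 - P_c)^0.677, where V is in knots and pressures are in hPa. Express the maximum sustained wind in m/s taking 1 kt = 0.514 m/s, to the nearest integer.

ΔP = 1007 − 920 = 87 mb.
V ≈ 5.93 × 87^0.677 = 5.93 × 20.561 ≈ 121.930 kt.
121.930 × 0.514 ≈ 62.67 m/s → 63 m/s.

63 m/s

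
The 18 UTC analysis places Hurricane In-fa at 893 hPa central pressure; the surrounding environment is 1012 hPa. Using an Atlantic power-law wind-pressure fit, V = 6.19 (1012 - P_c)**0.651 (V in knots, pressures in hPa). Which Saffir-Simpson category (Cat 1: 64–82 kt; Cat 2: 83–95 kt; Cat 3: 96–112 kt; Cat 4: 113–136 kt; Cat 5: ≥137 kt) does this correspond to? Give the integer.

5

ΔP = 1012 − 893 = 119 hPa.
V ≈ 6.19 × 119^0.651 = 6.19 × 22.45 ≈ 139 kt.
139 kt falls in the Category 5 band.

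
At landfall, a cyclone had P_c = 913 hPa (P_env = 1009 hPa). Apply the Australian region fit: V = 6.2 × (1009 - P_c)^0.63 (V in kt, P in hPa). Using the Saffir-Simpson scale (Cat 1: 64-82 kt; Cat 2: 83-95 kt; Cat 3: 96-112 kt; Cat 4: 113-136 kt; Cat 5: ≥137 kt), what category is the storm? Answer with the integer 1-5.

3

ΔP = 1009 − 913 = 96 hPa.
V ≈ 6.2 × 96^0.63 = 6.2 × 17.73 ≈ 110 kt.
110 kt falls in the Category 3 band.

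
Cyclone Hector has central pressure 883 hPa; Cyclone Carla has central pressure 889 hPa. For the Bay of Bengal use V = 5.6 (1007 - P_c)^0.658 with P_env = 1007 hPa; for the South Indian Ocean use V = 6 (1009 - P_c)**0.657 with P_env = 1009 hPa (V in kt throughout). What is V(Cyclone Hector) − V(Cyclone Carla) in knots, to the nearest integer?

Cyclone Hector: ΔP = 124; V ≈ 5.6 × 124^0.658 ≈ 133.55 kt.
Cyclone Carla: ΔP = 120; V ≈ 6 × 120^0.657 ≈ 139.37 kt.
Difference ≈ 133.55 − 139.37 = -5.82 → -6 kt.

-6 kt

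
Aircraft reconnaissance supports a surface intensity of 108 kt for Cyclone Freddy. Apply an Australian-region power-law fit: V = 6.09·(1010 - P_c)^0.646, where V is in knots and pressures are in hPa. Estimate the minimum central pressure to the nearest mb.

924 mb

ΔP = (V / 6.09)^(1/0.646) = (108/6.09)^1.548.
108/6.09 = 17.734; 17.734^1.548 ≈ 85.73 mb.
P_c = 1010 − 85.73 = 924.27 ≈ 924 mb.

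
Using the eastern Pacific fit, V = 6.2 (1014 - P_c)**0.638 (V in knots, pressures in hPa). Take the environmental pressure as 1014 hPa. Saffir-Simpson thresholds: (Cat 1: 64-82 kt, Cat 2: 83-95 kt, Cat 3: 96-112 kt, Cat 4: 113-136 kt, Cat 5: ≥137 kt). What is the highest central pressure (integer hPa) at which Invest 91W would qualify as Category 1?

Category 1 begins at V = 64 kt.
Required ΔP = (64/6.2)^(1/0.638) = 10.323^1.567 ≈ 38.82 hPa.
P_c ≤ 1014 − 38.82 = 975.18, so the highest integer P_c is 975 hPa.

975 hPa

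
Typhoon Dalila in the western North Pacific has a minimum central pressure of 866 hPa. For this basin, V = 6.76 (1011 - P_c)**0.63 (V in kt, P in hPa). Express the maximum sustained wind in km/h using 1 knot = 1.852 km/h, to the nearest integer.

288 km/h

ΔP = 1011 − 866 = 145 hPa.
V ≈ 6.76 × 145^0.63 = 6.76 × 22.997 ≈ 155.456 kt.
155.456 × 1.852 ≈ 287.91 km/h → 288 km/h.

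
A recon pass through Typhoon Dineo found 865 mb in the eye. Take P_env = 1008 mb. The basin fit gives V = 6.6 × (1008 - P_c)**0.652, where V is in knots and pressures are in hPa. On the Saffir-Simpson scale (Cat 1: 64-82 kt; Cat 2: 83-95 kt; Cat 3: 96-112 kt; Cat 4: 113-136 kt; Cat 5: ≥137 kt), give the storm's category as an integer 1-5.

5

ΔP = 1008 − 865 = 143 mb.
V ≈ 6.6 × 143^0.652 = 6.6 × 25.43 ≈ 168 kt.
168 kt falls in the Category 5 band.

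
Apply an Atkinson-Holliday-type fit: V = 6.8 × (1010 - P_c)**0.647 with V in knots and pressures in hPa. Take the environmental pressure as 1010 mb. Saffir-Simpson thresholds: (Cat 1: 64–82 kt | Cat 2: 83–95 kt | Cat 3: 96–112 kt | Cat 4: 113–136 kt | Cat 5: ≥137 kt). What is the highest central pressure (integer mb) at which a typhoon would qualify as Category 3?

Category 3 begins at V = 96 kt.
Required ΔP = (96/6.8)^(1/0.647) = 14.118^1.546 ≈ 59.85 mb.
P_c ≤ 1010 − 59.85 = 950.15, so the highest integer P_c is 950 mb.

950 mb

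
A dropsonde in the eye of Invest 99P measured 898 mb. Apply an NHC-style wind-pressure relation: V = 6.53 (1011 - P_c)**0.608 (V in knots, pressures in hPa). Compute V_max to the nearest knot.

ΔP = 1011 − 898 = 113 mb.
113^0.608 ≈ 17.712.
V ≈ 6.53 × 17.712 ≈ 115.7 kt.

116 kt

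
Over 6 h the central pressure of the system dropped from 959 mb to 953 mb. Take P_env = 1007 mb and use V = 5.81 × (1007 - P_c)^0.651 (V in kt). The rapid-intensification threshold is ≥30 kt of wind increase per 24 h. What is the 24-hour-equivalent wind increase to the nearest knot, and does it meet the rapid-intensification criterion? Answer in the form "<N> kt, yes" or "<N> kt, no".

23 kt, no

V₁: ΔP = 48, V ≈ 5.81 × 48^0.651 ≈ 72.22 kt.
V₂: ΔP = 54, V ≈ 5.81 × 54^0.651 ≈ 77.98 kt.
ΔV over 6 h = 5.76 kt → 24 h equivalent = 5.76 × 24/6 ≈ 23.04 kt.
23 kt < 30 kt ⇒ not rapid intensification.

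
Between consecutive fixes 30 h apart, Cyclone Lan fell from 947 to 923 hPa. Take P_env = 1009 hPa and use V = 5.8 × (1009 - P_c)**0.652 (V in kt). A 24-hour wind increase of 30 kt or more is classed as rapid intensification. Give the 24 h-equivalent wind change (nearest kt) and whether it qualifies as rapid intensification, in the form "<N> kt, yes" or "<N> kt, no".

16 kt, no

V₁: ΔP = 62, V ≈ 5.8 × 62^0.652 ≈ 85.52 kt.
V₂: ΔP = 86, V ≈ 5.8 × 86^0.652 ≈ 105.86 kt.
ΔV over 30 h = 20.34 kt → 24 h equivalent = 20.34 × 24/30 ≈ 16.27 kt.
16 kt < 30 kt ⇒ not rapid intensification.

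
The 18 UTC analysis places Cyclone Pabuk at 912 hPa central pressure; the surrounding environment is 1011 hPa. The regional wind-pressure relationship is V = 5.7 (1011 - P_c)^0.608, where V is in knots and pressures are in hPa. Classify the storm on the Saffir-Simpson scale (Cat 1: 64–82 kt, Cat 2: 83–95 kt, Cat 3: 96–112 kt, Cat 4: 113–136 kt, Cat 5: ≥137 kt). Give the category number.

2

ΔP = 1011 − 912 = 99 hPa.
V ≈ 5.7 × 99^0.608 = 5.7 × 16.34 ≈ 93 kt.
93 kt falls in the Category 2 band.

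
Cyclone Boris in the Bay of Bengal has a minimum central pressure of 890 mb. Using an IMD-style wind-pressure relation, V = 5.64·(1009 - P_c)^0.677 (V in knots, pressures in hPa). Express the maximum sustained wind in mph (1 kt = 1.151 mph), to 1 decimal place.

ΔP = 1009 − 890 = 119 mb.
V ≈ 5.64 × 119^0.677 = 5.64 × 25.418 ≈ 143.359 kt.
143.359 × 1.151 ≈ 165.01 mph → 165.0 mph.

165.0 mph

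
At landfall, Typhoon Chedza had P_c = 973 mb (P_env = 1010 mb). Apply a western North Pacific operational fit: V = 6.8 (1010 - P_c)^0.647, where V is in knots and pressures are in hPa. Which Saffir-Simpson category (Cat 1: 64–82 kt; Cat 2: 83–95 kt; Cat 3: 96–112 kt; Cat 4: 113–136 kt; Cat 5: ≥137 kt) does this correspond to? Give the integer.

ΔP = 1010 − 973 = 37 mb.
V ≈ 6.8 × 37^0.647 = 6.8 × 10.34 ≈ 70 kt.
70 kt falls in the Category 1 band.

1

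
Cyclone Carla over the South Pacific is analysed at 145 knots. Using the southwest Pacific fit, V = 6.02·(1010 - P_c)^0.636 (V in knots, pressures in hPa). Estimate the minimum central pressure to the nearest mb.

ΔP = (V / 6.02)^(1/0.636) = (145/6.02)^1.572.
145/6.02 = 24.086; 24.086^1.572 ≈ 148.80 mb.
P_c = 1010 − 148.80 = 861.20 ≈ 861 mb.

861 mb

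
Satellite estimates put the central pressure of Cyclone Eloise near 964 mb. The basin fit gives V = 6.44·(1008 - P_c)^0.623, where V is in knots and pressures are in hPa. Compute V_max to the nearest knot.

ΔP = 1008 − 964 = 44 mb.
44^0.623 ≈ 10.565.
V ≈ 6.44 × 10.565 ≈ 68.0 kt.

68 kt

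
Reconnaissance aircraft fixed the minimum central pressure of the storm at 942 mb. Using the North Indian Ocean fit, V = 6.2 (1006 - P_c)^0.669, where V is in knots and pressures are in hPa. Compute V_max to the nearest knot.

ΔP = 1006 − 942 = 64 mb.
64^0.669 ≈ 16.156.
V ≈ 6.2 × 16.156 ≈ 100.2 kt.

100 kt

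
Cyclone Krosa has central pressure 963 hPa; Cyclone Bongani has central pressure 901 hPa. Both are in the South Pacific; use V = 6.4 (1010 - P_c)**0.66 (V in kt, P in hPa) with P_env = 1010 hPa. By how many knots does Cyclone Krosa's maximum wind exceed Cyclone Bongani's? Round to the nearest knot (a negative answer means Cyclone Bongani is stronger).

-60 kt

Cyclone Krosa: ΔP = 47; V ≈ 6.4 × 47^0.66 ≈ 81.24 kt.
Cyclone Bongani: ΔP = 109; V ≈ 6.4 × 109^0.66 ≈ 141.54 kt.
Difference ≈ 81.24 − 141.54 = -60.30 → -60 kt.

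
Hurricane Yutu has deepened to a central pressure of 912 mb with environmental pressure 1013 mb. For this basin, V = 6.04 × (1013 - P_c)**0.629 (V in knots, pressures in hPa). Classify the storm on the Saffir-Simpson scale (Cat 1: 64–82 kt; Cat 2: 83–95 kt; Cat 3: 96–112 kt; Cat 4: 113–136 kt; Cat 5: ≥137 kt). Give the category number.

3

ΔP = 1013 − 912 = 101 mb.
V ≈ 6.04 × 101^0.629 = 6.04 × 18.23 ≈ 110 kt.
110 kt falls in the Category 3 band.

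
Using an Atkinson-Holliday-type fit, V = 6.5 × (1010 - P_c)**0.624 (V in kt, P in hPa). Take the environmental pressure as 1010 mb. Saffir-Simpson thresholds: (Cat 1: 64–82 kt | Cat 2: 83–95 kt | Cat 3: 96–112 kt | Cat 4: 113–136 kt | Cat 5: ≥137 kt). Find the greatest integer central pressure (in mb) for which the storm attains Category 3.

Category 3 begins at V = 96 kt.
Required ΔP = (96/6.5)^(1/0.624) = 14.769^1.603 ≈ 74.81 mb.
P_c ≤ 1010 − 74.81 = 935.19, so the highest integer P_c is 935 mb.

935 mb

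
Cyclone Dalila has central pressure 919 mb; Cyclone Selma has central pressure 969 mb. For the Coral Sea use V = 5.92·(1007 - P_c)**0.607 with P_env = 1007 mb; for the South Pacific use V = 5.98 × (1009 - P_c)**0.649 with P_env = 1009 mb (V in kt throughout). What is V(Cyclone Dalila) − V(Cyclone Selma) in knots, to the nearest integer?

24 kt

Cyclone Dalila: ΔP = 88; V ≈ 5.92 × 88^0.607 ≈ 89.66 kt.
Cyclone Selma: ΔP = 40; V ≈ 5.98 × 40^0.649 ≈ 65.53 kt.
Difference ≈ 89.66 − 65.53 = 24.13 → 24 kt.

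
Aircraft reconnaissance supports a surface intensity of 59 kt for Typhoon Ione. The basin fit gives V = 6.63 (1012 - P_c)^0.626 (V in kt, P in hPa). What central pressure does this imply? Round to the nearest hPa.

ΔP = (V / 6.63)^(1/0.626) = (59/6.63)^1.597.
59/6.63 = 8.899; 8.899^1.597 ≈ 32.85 hPa.
P_c = 1012 − 32.85 = 979.15 ≈ 979 hPa.

979 hPa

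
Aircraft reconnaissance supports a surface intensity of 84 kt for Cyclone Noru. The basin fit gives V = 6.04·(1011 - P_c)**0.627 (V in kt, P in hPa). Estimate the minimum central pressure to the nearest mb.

ΔP = (V / 6.04)^(1/0.627) = (84/6.04)^1.595.
84/6.04 = 13.907; 13.907^1.595 ≈ 66.58 mb.
P_c = 1011 − 66.58 = 944.42 ≈ 944 mb.

944 mb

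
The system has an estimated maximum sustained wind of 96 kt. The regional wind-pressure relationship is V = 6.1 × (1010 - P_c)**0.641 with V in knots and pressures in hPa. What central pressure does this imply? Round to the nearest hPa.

936 hPa

ΔP = (V / 6.1)^(1/0.641) = (96/6.1)^1.560.
96/6.1 = 15.738; 15.738^1.560 ≈ 73.67 hPa.
P_c = 1010 − 73.67 = 936.33 ≈ 936 hPa.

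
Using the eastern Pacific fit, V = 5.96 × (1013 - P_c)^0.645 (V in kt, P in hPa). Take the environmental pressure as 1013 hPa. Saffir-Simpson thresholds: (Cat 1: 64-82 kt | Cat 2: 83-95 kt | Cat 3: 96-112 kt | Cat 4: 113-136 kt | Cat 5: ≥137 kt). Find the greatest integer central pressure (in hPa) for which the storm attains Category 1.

Category 1 begins at V = 64 kt.
Required ΔP = (64/5.96)^(1/0.645) = 10.738^1.550 ≈ 39.66 hPa.
P_c ≤ 1013 − 39.66 = 973.34, so the highest integer P_c is 973 hPa.

973 hPa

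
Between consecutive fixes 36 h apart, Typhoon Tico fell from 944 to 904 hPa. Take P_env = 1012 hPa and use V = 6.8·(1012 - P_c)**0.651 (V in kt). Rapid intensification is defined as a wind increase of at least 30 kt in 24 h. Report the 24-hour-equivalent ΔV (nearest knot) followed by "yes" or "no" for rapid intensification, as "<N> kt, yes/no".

25 kt, no

V₁: ΔP = 68, V ≈ 6.8 × 68^0.651 ≈ 106.04 kt.
V₂: ΔP = 108, V ≈ 6.8 × 108^0.651 ≈ 143.31 kt.
ΔV over 36 h = 37.27 kt → 24 h equivalent = 37.27 × 24/36 ≈ 24.85 kt.
25 kt < 30 kt ⇒ not rapid intensification.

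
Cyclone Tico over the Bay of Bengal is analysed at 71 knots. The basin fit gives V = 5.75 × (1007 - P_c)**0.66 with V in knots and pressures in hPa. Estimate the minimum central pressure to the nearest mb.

ΔP = (V / 5.75)^(1/0.66) = (71/5.75)^1.515.
71/5.75 = 12.348; 12.348^1.515 ≈ 45.07 mb.
P_c = 1007 − 45.07 = 961.93 ≈ 962 mb.

962 mb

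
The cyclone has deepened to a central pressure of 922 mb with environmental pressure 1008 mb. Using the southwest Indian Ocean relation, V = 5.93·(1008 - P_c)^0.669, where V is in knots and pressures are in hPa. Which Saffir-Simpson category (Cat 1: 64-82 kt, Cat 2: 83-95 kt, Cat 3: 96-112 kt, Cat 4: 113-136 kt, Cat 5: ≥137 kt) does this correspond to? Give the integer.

ΔP = 1008 − 922 = 86 mb.
V ≈ 5.93 × 86^0.669 = 5.93 × 19.69 ≈ 117 kt.
117 kt falls in the Category 4 band.

4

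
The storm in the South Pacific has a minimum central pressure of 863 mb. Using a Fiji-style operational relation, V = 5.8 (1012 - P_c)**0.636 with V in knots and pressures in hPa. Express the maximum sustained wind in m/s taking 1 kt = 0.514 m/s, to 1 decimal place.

ΔP = 1012 − 863 = 149 mb.
V ≈ 5.8 × 149^0.636 = 5.8 × 24.107 ≈ 139.822 kt.
139.822 × 0.514 ≈ 71.87 m/s → 71.9 m/s.

71.9 m/s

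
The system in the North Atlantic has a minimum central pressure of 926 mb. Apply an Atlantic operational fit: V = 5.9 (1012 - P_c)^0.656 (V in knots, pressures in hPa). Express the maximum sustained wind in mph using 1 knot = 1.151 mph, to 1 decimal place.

126.2 mph

ΔP = 1012 − 926 = 86 mb.
V ≈ 5.9 × 86^0.656 = 5.9 × 18.579 ≈ 109.618 kt.
109.618 × 1.151 ≈ 126.17 mph → 126.2 mph.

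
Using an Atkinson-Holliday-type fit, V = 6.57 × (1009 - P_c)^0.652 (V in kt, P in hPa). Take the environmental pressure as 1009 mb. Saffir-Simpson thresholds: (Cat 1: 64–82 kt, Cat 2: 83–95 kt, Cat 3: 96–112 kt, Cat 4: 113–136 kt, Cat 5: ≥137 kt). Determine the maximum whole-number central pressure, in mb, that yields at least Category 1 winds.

976 mb

Category 1 begins at V = 64 kt.
Required ΔP = (64/6.57)^(1/0.652) = 9.741^1.534 ≈ 32.83 mb.
P_c ≤ 1009 − 32.83 = 976.17, so the highest integer P_c is 976 mb.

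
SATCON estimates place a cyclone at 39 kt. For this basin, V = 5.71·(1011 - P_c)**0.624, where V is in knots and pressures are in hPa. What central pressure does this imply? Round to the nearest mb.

ΔP = (V / 5.71)^(1/0.624) = (39/5.71)^1.603.
39/5.71 = 6.830; 6.830^1.603 ≈ 21.74 mb.
P_c = 1011 − 21.74 = 989.26 ≈ 989 mb.

989 mb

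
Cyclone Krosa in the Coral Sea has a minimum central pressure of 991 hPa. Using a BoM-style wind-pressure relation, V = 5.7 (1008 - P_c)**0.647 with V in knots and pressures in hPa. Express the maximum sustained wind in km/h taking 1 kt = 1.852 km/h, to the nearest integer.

ΔP = 1008 − 991 = 17 hPa.
V ≈ 5.7 × 17^0.647 = 5.7 × 6.253 ≈ 35.643 kt.
35.643 × 1.852 ≈ 66.01 km/h → 66 km/h.

66 km/h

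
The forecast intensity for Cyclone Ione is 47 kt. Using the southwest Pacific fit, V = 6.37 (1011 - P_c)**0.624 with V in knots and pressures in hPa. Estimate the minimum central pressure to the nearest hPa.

986 hPa

ΔP = (V / 6.37)^(1/0.624) = (47/6.37)^1.603.
47/6.37 = 7.378; 7.378^1.603 ≈ 24.60 hPa.
P_c = 1011 − 24.60 = 986.40 ≈ 986 hPa.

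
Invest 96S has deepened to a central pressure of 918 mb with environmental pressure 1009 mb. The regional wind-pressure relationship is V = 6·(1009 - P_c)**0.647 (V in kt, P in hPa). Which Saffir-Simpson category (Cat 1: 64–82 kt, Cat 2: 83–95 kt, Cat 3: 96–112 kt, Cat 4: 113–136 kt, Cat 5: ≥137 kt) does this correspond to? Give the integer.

3

ΔP = 1009 − 918 = 91 mb.
V ≈ 6 × 91^0.647 = 6 × 18.51 ≈ 111 kt.
111 kt falls in the Category 3 band.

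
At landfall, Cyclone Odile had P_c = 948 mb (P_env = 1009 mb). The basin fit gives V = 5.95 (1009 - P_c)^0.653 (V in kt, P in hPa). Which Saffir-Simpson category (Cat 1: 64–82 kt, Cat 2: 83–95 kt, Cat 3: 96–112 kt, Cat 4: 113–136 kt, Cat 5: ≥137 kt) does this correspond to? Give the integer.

2

ΔP = 1009 − 948 = 61 mb.
V ≈ 5.95 × 61^0.653 = 5.95 × 14.65 ≈ 87 kt.
87 kt falls in the Category 2 band.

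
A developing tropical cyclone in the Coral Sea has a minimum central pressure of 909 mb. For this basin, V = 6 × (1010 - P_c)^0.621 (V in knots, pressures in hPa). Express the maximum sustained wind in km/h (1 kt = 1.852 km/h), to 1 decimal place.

195.2 km/h

ΔP = 1010 − 909 = 101 mb.
V ≈ 6 × 101^0.621 = 6 × 17.566 ≈ 105.399 kt.
105.399 × 1.852 ≈ 195.20 km/h → 195.2 km/h.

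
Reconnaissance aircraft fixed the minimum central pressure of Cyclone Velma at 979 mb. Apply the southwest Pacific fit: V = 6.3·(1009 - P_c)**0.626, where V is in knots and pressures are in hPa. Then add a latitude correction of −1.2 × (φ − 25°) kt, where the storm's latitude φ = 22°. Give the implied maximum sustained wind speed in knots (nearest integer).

57 kt

ΔP = 1009 − 979 = 30 mb.
30^0.626 ≈ 8.408.
V ≈ 6.3 × 8.408 ≈ 53.0 kt.
Latitude correction: −1.2 × (22 − 25) = 3.6 kt.
Corrected V ≈ 56.6 kt → 57 kt.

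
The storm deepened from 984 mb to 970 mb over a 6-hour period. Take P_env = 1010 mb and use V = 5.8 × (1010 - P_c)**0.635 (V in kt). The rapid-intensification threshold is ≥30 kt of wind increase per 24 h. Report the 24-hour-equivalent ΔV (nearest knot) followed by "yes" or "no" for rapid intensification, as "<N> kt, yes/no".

V₁: ΔP = 26, V ≈ 5.8 × 26^0.635 ≈ 45.91 kt.
V₂: ΔP = 40, V ≈ 5.8 × 40^0.635 ≈ 60.36 kt.
ΔV over 6 h = 14.45 kt → 24 h equivalent = 14.45 × 24/6 ≈ 57.80 kt.
58 kt ≥ 30 kt ⇒ rapid intensification.

58 kt, yes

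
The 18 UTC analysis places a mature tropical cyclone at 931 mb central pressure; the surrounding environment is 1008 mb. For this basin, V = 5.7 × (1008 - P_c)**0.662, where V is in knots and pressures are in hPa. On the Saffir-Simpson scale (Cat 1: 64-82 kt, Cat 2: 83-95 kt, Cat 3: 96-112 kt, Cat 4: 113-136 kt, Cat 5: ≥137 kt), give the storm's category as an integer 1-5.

3

ΔP = 1008 − 931 = 77 mb.
V ≈ 5.7 × 77^0.662 = 5.7 × 17.74 ≈ 101 kt.
101 kt falls in the Category 3 band.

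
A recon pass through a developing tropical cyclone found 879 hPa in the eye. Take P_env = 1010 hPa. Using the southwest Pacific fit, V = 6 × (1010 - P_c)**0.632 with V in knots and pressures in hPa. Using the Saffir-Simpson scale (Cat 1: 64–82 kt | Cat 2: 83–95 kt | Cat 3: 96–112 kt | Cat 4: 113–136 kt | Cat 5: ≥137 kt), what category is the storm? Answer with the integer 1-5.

ΔP = 1010 − 879 = 131 hPa.
V ≈ 6 × 131^0.632 = 6 × 21.78 ≈ 131 kt.
131 kt falls in the Category 4 band.

4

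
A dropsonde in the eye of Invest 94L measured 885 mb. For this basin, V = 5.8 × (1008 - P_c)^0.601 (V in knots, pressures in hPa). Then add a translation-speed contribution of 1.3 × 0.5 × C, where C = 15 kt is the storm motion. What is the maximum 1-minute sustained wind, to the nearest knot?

ΔP = 1008 − 885 = 123 mb.
123^0.601 ≈ 18.032.
V ≈ 5.8 × 18.032 ≈ 104.6 kt.
Translation term: 1.3 × 0.5 × 15 = 9.75 kt.
Corrected V ≈ 114.35 kt → 114 kt.

114 kt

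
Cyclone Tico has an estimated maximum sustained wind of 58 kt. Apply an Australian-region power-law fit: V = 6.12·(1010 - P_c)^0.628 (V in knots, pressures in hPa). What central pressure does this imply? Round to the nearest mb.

974 mb

ΔP = (V / 6.12)^(1/0.628) = (58/6.12)^1.592.
58/6.12 = 9.477; 9.477^1.592 ≈ 35.91 mb.
P_c = 1010 − 35.91 = 974.09 ≈ 974 mb.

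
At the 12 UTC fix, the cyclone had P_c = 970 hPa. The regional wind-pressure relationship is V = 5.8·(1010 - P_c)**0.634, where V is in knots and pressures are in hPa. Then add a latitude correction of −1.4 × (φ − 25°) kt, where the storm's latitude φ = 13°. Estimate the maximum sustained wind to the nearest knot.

77 kt

ΔP = 1010 − 970 = 40 hPa.
40^0.634 ≈ 10.368.
V ≈ 5.8 × 10.368 ≈ 60.1 kt.
Latitude correction: −1.4 × (13 − 25) = 16.8 kt.
Corrected V ≈ 76.9 kt → 77 kt.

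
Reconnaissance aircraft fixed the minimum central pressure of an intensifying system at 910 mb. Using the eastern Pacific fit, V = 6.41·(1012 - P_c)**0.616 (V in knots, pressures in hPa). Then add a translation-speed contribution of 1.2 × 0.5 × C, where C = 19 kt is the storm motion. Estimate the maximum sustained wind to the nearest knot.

122 kt

ΔP = 1012 − 910 = 102 mb.
102^0.616 ≈ 17.270.
V ≈ 6.41 × 17.270 ≈ 110.7 kt.
Translation term: 1.2 × 0.5 × 19 = 11.4 kt.
Corrected V ≈ 122.1 kt → 122 kt.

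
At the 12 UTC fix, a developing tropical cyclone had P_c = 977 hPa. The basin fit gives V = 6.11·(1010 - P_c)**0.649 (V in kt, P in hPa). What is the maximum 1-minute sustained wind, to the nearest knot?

ΔP = 1010 − 977 = 33 hPa.
33^0.649 ≈ 9.672.
V ≈ 6.11 × 9.672 ≈ 59.1 kt.

59 kt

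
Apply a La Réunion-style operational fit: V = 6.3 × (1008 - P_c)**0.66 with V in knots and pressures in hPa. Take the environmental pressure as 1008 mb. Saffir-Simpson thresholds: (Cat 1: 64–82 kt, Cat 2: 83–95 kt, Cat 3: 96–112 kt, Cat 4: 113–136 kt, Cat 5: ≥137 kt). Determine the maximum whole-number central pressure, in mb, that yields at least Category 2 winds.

Category 2 begins at V = 83 kt.
Required ΔP = (83/6.3)^(1/0.66) = 13.175^1.515 ≈ 49.72 mb.
P_c ≤ 1008 − 49.72 = 958.28, so the highest integer P_c is 958 mb.

958 mb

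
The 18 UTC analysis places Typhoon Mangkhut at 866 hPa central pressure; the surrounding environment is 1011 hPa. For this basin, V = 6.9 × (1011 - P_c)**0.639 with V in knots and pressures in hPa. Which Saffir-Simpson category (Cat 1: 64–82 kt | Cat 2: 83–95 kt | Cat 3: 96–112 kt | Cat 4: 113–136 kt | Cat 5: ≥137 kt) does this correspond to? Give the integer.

ΔP = 1011 − 866 = 145 hPa.
V ≈ 6.9 × 145^0.639 = 6.9 × 24.05 ≈ 166 kt.
166 kt falls in the Category 5 band.

5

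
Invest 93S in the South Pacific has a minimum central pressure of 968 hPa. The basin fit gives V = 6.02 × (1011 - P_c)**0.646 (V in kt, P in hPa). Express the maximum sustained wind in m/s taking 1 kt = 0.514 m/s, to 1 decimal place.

ΔP = 1011 − 968 = 43 hPa.
V ≈ 6.02 × 43^0.646 = 6.02 × 11.356 ≈ 68.362 kt.
68.362 × 0.514 ≈ 35.14 m/s → 35.1 m/s.

35.1 m/s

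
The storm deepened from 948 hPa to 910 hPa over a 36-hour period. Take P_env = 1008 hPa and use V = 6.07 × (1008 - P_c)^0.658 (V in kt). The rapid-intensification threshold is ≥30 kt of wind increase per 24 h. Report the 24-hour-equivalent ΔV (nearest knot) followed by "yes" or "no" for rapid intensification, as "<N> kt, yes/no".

V₁: ΔP = 60, V ≈ 6.07 × 60^0.658 ≈ 89.79 kt.
V₂: ΔP = 98, V ≈ 6.07 × 98^0.658 ≈ 124.00 kt.
ΔV over 36 h = 34.21 kt → 24 h equivalent = 34.21 × 24/36 ≈ 22.81 kt.
23 kt < 30 kt ⇒ not rapid intensification.

23 kt, no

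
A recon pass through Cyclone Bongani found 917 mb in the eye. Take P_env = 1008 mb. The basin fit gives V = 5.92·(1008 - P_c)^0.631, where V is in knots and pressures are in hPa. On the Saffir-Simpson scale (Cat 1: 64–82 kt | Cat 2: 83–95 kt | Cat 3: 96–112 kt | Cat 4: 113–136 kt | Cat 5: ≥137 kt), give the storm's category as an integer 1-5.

ΔP = 1008 − 917 = 91 mb.
V ≈ 5.92 × 91^0.631 = 5.92 × 17.22 ≈ 102 kt.
102 kt falls in the Category 3 band.

3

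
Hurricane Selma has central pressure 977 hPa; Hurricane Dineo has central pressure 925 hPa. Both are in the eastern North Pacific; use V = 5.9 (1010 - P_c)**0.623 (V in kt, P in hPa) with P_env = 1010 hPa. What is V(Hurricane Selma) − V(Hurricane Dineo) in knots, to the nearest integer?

Hurricane Selma: ΔP = 33; V ≈ 5.9 × 33^0.623 ≈ 52.11 kt.
Hurricane Dineo: ΔP = 85; V ≈ 5.9 × 85^0.623 ≈ 93.95 kt.
Difference ≈ 52.11 − 93.95 = -41.84 → -42 kt.

-42 kt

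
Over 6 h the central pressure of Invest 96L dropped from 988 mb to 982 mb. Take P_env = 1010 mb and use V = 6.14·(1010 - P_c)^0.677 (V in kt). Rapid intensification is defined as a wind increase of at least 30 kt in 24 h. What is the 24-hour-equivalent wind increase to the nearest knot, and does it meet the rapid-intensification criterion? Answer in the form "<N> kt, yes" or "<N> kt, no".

V₁: ΔP = 22, V ≈ 6.14 × 22^0.677 ≈ 49.77 kt.
V₂: ΔP = 28, V ≈ 6.14 × 28^0.677 ≈ 58.60 kt.
ΔV over 6 h = 8.83 kt → 24 h equivalent = 8.83 × 24/6 ≈ 35.32 kt.
35 kt ≥ 30 kt ⇒ rapid intensification.

35 kt, yes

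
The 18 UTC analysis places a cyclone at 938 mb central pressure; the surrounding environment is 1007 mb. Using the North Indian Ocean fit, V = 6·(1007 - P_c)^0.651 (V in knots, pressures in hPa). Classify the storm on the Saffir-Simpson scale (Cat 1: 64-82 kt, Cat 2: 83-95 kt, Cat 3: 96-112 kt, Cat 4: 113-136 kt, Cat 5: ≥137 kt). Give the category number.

2

ΔP = 1007 − 938 = 69 mb.
V ≈ 6 × 69^0.651 = 6 × 15.74 ≈ 94 kt.
94 kt falls in the Category 2 band.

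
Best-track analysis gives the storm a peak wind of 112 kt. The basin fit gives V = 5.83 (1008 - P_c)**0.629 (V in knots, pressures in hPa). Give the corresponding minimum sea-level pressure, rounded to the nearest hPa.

898 hPa

ΔP = (V / 5.83)^(1/0.629) = (112/5.83)^1.590.
112/5.83 = 19.211; 19.211^1.590 ≈ 109.80 hPa.
P_c = 1008 − 109.80 = 898.20 ≈ 898 hPa.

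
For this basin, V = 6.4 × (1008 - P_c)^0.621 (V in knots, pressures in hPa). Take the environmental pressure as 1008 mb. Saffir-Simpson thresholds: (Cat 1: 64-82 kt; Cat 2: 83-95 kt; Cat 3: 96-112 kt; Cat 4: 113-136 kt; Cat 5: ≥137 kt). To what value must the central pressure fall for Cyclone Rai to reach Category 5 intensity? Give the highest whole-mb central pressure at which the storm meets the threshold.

Category 5 begins at V = 137 kt.
Required ΔP = (137/6.4)^(1/0.621) = 21.406^1.610 ≈ 138.86 mb.
P_c ≤ 1008 − 138.86 = 869.14, so the highest integer P_c is 869 mb.

869 mb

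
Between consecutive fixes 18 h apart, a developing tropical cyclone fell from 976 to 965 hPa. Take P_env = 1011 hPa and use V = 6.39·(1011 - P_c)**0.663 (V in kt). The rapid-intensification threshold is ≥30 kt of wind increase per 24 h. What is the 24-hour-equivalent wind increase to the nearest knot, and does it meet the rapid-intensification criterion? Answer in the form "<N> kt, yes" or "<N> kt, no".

18 kt, no

V₁: ΔP = 35, V ≈ 6.39 × 35^0.663 ≈ 67.49 kt.
V₂: ΔP = 46, V ≈ 6.39 × 46^0.663 ≈ 80.89 kt.
ΔV over 18 h = 13.40 kt → 24 h equivalent = 13.40 × 24/18 ≈ 17.87 kt.
18 kt < 30 kt ⇒ not rapid intensification.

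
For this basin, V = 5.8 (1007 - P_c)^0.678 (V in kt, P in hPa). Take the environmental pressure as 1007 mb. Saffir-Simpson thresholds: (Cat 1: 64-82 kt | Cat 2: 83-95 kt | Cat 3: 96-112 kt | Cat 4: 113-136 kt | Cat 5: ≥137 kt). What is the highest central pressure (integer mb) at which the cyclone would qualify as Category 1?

Category 1 begins at V = 64 kt.
Required ΔP = (64/5.8)^(1/0.678) = 11.034^1.475 ≈ 34.51 mb.
P_c ≤ 1007 − 34.51 = 972.49, so the highest integer P_c is 972 mb.

972 mb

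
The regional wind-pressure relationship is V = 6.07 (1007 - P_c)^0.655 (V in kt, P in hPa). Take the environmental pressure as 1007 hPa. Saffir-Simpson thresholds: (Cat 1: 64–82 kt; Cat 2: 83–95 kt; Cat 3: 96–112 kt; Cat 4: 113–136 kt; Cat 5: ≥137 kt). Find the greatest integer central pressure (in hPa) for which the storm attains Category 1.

Category 1 begins at V = 64 kt.
Required ΔP = (64/6.07)^(1/0.655) = 10.544^1.527 ≈ 36.46 hPa.
P_c ≤ 1007 − 36.46 = 970.54, so the highest integer P_c is 970 hPa.

970 hPa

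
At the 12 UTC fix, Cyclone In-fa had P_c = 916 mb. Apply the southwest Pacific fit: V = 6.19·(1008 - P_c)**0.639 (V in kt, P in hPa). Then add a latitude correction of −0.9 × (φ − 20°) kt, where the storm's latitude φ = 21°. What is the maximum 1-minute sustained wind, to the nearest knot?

110 kt

ΔP = 1008 − 916 = 92 mb.
92^0.639 ≈ 17.983.
V ≈ 6.19 × 17.983 ≈ 111.3 kt.
Latitude correction: −0.9 × (21 − 20) = -0.9 kt.
Corrected V ≈ 110.4 kt → 110 kt.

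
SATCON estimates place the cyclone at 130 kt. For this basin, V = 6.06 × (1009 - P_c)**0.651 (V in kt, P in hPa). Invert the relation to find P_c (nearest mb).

898 mb

ΔP = (V / 6.06)^(1/0.651) = (130/6.06)^1.536.
130/6.06 = 21.452; 21.452^1.536 ≈ 110.99 mb.
P_c = 1009 − 110.99 = 898.01 ≈ 898 mb.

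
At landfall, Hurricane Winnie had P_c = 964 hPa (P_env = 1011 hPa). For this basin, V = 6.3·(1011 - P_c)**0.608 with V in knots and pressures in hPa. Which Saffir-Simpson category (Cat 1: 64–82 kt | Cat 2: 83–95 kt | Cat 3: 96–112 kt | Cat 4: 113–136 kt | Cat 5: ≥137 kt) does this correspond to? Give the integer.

1

ΔP = 1011 − 964 = 47 hPa.
V ≈ 6.3 × 47^0.608 = 6.3 × 10.39 ≈ 65 kt.
65 kt falls in the Category 1 band.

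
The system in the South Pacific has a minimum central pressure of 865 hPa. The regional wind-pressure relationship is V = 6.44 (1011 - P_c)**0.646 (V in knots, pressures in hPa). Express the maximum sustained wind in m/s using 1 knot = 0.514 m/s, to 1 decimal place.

82.8 m/s

ΔP = 1011 − 865 = 146 hPa.
V ≈ 6.44 × 146^0.646 = 6.44 × 25.013 ≈ 161.086 kt.
161.086 × 0.514 ≈ 82.80 m/s → 82.8 m/s.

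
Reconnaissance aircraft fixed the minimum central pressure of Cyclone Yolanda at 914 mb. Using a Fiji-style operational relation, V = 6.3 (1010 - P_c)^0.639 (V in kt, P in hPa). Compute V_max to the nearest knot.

ΔP = 1010 − 914 = 96 mb.
96^0.639 ≈ 18.479.
V ≈ 6.3 × 18.479 ≈ 116.4 kt.

116 kt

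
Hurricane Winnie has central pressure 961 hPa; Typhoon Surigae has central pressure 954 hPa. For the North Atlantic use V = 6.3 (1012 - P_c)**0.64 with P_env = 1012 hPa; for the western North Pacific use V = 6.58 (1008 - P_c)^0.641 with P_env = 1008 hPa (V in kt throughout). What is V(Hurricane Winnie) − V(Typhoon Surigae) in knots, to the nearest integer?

Hurricane Winnie: ΔP = 51; V ≈ 6.3 × 51^0.64 ≈ 78.02 kt.
Typhoon Surigae: ΔP = 54; V ≈ 6.58 × 54^0.641 ≈ 84.86 kt.
Difference ≈ 78.02 − 84.86 = -6.84 → -7 kt.

-7 kt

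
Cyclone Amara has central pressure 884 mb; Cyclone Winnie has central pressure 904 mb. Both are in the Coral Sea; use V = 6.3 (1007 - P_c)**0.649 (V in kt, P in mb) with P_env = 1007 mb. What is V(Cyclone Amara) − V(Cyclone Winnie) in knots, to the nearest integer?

Cyclone Amara: ΔP = 123; V ≈ 6.3 × 123^0.649 ≈ 143.12 kt.
Cyclone Winnie: ΔP = 103; V ≈ 6.3 × 103^0.649 ≈ 127.55 kt.
Difference ≈ 143.12 − 127.55 = 15.57 → 16 kt.

16 kt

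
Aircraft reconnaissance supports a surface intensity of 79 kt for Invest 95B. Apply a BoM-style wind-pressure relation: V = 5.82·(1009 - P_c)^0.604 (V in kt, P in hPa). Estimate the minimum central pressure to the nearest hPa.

934 hPa

ΔP = (V / 5.82)^(1/0.604) = (79/5.82)^1.656.
79/5.82 = 13.574; 13.574^1.656 ≈ 75.05 hPa.
P_c = 1009 − 75.05 = 933.95 ≈ 934 hPa.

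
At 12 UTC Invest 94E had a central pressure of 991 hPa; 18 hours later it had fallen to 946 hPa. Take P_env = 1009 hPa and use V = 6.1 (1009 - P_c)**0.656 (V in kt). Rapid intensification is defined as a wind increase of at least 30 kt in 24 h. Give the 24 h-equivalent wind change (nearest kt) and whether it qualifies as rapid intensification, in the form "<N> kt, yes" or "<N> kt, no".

V₁: ΔP = 18, V ≈ 6.1 × 18^0.656 ≈ 40.62 kt.
V₂: ΔP = 63, V ≈ 6.1 × 63^0.656 ≈ 92.41 kt.
ΔV over 18 h = 51.79 kt → 24 h equivalent = 51.79 × 24/18 ≈ 69.05 kt.
69 kt ≥ 30 kt ⇒ rapid intensification.

69 kt, yes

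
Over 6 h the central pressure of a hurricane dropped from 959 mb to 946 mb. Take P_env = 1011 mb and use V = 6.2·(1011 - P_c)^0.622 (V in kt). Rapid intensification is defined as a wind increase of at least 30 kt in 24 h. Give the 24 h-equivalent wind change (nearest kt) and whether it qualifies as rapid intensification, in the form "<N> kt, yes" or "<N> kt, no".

V₁: ΔP = 52, V ≈ 6.2 × 52^0.622 ≈ 72.40 kt.
V₂: ΔP = 65, V ≈ 6.2 × 65^0.622 ≈ 83.18 kt.
ΔV over 6 h = 10.78 kt → 24 h equivalent = 10.78 × 24/6 ≈ 43.12 kt.
43 kt ≥ 30 kt ⇒ rapid intensification.

43 kt, yes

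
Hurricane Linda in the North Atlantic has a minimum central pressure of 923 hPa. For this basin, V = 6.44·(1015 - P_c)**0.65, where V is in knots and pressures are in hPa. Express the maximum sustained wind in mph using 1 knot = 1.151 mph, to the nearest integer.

140 mph

ΔP = 1015 − 923 = 92 hPa.
V ≈ 6.44 × 92^0.65 = 6.44 × 18.900 ≈ 121.716 kt.
121.716 × 1.151 ≈ 140.10 mph → 140 mph.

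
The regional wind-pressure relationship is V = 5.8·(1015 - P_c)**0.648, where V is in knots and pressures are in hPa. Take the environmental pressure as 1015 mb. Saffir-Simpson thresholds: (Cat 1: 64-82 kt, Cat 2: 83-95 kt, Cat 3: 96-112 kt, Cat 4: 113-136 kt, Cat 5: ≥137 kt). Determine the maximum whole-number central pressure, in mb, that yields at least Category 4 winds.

917 mb

Category 4 begins at V = 113 kt.
Required ΔP = (113/5.8)^(1/0.648) = 19.483^1.543 ≈ 97.77 mb.
P_c ≤ 1015 − 97.77 = 917.23, so the highest integer P_c is 917 mb.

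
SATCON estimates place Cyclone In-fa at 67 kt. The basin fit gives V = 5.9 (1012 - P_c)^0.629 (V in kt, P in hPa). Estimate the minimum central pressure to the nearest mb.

ΔP = (V / 5.9)^(1/0.629) = (67/5.9)^1.590.
67/5.9 = 11.356; 11.356^1.590 ≈ 47.60 mb.
P_c = 1012 − 47.60 = 964.40 ≈ 964 mb.

964 mb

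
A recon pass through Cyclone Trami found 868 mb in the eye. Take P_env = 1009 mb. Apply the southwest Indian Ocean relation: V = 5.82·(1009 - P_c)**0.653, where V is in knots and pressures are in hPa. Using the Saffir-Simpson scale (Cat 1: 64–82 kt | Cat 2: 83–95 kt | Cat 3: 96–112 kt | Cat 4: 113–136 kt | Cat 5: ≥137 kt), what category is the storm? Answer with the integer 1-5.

ΔP = 1009 − 868 = 141 mb.
V ≈ 5.82 × 141^0.653 = 5.82 × 25.32 ≈ 147 kt.
147 kt falls in the Category 5 band.

5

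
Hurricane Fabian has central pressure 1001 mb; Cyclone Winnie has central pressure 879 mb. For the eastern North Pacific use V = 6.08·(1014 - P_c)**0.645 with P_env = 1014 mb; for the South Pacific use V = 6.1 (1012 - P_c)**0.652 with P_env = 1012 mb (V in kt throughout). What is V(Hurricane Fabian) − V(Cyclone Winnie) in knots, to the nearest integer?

Hurricane Fabian: ΔP = 13; V ≈ 6.08 × 13^0.645 ≈ 31.80 kt.
Cyclone Winnie: ΔP = 133; V ≈ 6.1 × 133^0.652 ≈ 147.94 kt.
Difference ≈ 31.80 − 147.94 = -116.14 → -116 kt.

-116 kt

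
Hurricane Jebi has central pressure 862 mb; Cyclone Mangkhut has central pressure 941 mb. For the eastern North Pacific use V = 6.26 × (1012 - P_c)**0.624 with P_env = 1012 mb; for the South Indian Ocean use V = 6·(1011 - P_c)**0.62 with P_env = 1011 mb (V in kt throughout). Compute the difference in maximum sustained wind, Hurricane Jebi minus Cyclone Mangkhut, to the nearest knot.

Hurricane Jebi: ΔP = 150; V ≈ 6.26 × 150^0.624 ≈ 142.71 kt.
Cyclone Mangkhut: ΔP = 70; V ≈ 6 × 70^0.62 ≈ 83.58 kt.
Difference ≈ 142.71 − 83.58 = 59.13 → 59 kt.

59 kt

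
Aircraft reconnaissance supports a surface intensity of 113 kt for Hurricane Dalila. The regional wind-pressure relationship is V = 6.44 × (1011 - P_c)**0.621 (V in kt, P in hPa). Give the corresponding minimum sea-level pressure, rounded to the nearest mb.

910 mb

ΔP = (V / 6.44)^(1/0.621) = (113/6.44)^1.610.
113/6.44 = 17.547; 17.547^1.610 ≈ 100.82 mb.
P_c = 1011 − 100.82 = 910.18 ≈ 910 mb.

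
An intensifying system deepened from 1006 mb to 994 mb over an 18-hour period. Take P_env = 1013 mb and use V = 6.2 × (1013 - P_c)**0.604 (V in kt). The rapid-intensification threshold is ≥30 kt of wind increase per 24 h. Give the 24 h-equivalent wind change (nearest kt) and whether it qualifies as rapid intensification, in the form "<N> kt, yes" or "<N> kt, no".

V₁: ΔP = 7, V ≈ 6.2 × 7^0.604 ≈ 20.08 kt.
V₂: ΔP = 19, V ≈ 6.2 × 19^0.604 ≈ 36.71 kt.
ΔV over 18 h = 16.63 kt → 24 h equivalent = 16.63 × 24/18 ≈ 22.17 kt.
22 kt < 30 kt ⇒ not rapid intensification.

22 kt, no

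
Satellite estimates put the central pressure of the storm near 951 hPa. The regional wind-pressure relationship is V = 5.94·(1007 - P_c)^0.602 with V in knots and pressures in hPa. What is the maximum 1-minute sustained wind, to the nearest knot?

ΔP = 1007 − 951 = 56 hPa.
56^0.602 ≈ 11.283.
V ≈ 5.94 × 11.283 ≈ 67.0 kt.

67 kt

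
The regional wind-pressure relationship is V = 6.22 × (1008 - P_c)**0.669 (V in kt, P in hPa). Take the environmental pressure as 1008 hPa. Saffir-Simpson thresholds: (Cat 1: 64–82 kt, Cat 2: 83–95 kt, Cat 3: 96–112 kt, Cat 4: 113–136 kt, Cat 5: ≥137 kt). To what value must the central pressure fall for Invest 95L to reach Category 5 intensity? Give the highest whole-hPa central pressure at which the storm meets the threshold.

Category 5 begins at V = 137 kt.
Required ΔP = (137/6.22)^(1/0.669) = 22.026^1.495 ≈ 101.71 hPa.
P_c ≤ 1008 − 101.71 = 906.29, so the highest integer P_c is 906 hPa.

906 hPa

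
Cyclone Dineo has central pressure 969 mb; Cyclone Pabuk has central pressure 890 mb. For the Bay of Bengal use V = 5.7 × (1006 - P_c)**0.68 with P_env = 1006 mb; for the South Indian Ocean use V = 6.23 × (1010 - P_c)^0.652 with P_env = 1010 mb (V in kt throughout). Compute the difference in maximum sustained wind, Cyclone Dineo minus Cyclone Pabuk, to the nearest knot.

Cyclone Dineo: ΔP = 37; V ≈ 5.7 × 37^0.68 ≈ 66.41 kt.
Cyclone Pabuk: ΔP = 120; V ≈ 6.23 × 120^0.652 ≈ 141.29 kt.
Difference ≈ 66.41 − 141.29 = -74.88 → -75 kt.

-75 kt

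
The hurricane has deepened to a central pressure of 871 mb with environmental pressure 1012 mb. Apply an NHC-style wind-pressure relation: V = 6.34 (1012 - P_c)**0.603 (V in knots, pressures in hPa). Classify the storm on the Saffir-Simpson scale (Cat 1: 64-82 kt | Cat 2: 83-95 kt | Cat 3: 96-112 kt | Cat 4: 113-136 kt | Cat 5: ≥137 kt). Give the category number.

4

ΔP = 1012 − 871 = 141 mb.
V ≈ 6.34 × 141^0.603 = 6.34 × 19.77 ≈ 125 kt.
125 kt falls in the Category 4 band.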